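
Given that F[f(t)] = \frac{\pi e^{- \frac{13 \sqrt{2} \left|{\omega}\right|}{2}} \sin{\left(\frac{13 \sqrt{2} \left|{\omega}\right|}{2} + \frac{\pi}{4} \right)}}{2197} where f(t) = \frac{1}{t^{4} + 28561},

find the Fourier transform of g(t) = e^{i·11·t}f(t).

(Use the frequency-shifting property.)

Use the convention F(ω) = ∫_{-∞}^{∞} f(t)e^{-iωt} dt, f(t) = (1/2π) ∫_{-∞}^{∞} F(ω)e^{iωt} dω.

F[g](ω) = \frac{\pi e^{- \frac{13 \sqrt{2} \left|{\omega - 11}\right|}{2}} \sin{\left(\frac{13 \sqrt{2} \left|{\omega - 11}\right|}{2} + \frac{\pi}{4} \right)}}{2197}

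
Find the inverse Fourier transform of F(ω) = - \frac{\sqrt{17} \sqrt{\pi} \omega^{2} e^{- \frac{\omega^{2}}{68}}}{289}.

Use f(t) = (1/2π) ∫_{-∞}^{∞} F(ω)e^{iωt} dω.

f(t) = \left(68 t^{2} - 2\right) e^{- 17 t^{2}}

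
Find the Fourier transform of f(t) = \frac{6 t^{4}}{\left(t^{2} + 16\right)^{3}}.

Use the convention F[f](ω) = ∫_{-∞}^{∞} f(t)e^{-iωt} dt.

F(ω) = \frac{3 \pi \left(16 \omega^{2} - 20 \left|{\omega}\right| + 3\right) e^{- 4 \left|{\omega}\right|}}{16}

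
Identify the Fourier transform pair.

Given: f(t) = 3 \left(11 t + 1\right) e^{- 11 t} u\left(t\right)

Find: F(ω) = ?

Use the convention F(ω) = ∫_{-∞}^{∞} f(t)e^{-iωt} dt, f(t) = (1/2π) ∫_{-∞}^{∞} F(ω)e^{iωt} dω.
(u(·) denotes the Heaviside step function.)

F(ω) = \frac{3 \left(- i \omega - 22\right)}{\omega^{2} - 22 i \omega - 121}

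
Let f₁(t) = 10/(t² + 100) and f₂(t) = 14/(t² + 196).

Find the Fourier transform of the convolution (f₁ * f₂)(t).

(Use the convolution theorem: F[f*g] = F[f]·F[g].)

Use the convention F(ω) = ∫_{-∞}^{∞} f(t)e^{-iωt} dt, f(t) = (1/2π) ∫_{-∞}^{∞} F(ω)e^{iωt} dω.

F[f₁*f₂](ω) = \pi^{2} e^{- 24 \left|{\omega}\right|}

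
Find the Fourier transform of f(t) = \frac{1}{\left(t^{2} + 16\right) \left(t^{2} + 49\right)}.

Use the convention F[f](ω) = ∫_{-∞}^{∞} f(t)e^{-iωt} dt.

F(ω) = \frac{\pi \left(7 e^{3 \left|{\omega}\right|} - 4\right) e^{- 7 \left|{\omega}\right|}}{924}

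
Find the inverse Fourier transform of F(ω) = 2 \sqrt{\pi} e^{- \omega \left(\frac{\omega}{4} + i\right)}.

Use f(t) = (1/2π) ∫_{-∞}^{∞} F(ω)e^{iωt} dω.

f(t) = 2 e^{- \left(t - 1\right)^{2}}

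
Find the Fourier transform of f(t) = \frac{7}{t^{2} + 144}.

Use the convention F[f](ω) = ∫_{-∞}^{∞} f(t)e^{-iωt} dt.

F(ω) = \frac{7 \pi e^{- 12 \left|{\omega}\right|}}{12}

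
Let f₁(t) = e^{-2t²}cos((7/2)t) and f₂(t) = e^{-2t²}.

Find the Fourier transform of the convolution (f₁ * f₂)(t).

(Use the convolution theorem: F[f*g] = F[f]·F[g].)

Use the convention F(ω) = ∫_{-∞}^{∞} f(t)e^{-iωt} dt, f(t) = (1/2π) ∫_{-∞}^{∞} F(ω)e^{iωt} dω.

F[f₁*f₂](ω) = \frac{\pi \left(e^{\frac{7 \omega}{4}} + 1\right) e^{- \frac{\omega^{2}}{4} - \frac{7 \omega}{8} - \frac{49}{32}}}{4}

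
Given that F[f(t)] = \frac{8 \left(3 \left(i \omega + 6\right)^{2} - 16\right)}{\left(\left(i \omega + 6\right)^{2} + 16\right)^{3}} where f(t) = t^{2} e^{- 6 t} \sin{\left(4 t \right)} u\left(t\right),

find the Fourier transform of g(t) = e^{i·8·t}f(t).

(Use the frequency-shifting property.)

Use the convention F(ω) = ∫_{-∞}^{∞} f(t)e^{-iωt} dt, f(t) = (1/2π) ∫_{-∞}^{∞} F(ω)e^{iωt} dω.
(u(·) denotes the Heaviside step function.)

F[g](ω) = \frac{8 \left(3 \left(i \left(\omega - 8\right) + 6\right)^{2} - 16\right)}{\left(\left(i \left(\omega - 8\right) + 6\right)^{2} + 16\right)^{3}}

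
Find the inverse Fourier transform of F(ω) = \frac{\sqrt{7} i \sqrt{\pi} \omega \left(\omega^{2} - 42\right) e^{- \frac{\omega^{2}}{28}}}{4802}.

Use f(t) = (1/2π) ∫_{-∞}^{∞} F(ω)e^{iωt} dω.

f(t) = 4 t^{3} e^{- 7 t^{2}}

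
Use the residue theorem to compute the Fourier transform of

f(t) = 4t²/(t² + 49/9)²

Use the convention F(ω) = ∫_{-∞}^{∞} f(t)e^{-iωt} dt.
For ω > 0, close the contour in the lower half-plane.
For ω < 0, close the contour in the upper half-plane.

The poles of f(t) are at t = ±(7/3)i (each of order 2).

Let g(z) = f(z)e^{-iωz}; for large |z| the factor e^{-iωz} decays in the lower half-plane when ω > 0 and in the upper half-plane when ω < 0.

Case ω > 0 (lower half-plane, clockwise contour ⇒ F(ω) = -2πi·ΣRes):
  Res_{z = - \frac{7 i}{3}} g(z) = i \left(\frac{3}{7} - \omega\right) e^{- \frac{7 \omega}{3}} (pole of order 2)
  F(ω) = -2πi·ΣRes = \frac{2 \pi \left(3 - 7 \omega\right) e^{- \frac{7 \omega}{3}}}{7}

Case ω < 0 (upper half-plane, counterclockwise contour ⇒ F(ω) = +2πi·ΣRes):
  Res_{z = \frac{7 i}{3}} g(z) = i \left(- \omega - \frac{3}{7}\right) e^{\frac{7 \omega}{3}} (pole of order 2)
  F(ω) = 2πi·ΣRes = \frac{2 \pi \left(7 \omega + 3\right) e^{\frac{7 \omega}{3}}}{7}

Both cases combine into a single formula in |ω|:

F(ω) = \frac{2 \pi \left(3 - 7 \left|{\omega}\right|\right) e^{- \frac{7 \left|{\omega}\right|}{3}}}{7}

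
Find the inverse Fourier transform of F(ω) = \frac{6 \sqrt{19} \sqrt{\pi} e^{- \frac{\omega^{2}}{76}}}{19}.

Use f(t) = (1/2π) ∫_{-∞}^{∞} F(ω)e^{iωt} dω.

f(t) = 6 e^{- 19 t^{2}}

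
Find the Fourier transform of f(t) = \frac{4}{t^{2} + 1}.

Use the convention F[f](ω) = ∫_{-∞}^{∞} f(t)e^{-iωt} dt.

F(ω) = 4 \pi e^{- \left|{\omega}\right|}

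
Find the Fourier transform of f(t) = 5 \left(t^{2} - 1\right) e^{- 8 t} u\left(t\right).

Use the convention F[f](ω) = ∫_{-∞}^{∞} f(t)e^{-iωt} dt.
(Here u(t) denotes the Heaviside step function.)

F(ω) = \frac{5 \left(2 i \omega - \left(i \omega + 8\right)^{3} + 16\right)}{\left(i \omega + 8\right)^{4}}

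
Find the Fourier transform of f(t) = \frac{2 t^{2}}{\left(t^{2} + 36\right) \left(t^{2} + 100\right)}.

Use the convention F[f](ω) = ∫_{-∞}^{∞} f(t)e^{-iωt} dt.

F(ω) = \frac{\pi \left(5 - 3 e^{4 \left|{\omega}\right|}\right) e^{- 10 \left|{\omega}\right|}}{16}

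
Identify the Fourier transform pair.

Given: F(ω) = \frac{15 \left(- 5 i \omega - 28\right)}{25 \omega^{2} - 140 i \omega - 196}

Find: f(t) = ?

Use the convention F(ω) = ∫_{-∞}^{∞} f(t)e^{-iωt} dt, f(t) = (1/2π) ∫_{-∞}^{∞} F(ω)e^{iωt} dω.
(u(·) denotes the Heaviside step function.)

f(t) = 3 \left(\frac{14 t}{5} + 1\right) e^{- \frac{14 t}{5}} u\left(t\right)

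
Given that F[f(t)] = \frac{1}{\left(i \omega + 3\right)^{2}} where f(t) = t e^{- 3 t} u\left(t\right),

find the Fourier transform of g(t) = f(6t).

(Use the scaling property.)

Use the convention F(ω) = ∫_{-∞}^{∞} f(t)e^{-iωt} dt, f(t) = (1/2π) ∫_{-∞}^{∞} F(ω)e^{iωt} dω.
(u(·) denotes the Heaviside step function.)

F[g](ω) = \frac{6}{\left(i \omega + 18\right)^{2}}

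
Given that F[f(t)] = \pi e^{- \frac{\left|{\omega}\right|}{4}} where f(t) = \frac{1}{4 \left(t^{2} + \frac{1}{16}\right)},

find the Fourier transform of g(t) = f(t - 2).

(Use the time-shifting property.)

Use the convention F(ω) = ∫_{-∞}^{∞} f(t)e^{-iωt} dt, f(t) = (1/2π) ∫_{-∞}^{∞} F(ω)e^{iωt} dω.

F[g](ω) = \pi e^{- 2 i \omega - \frac{\left|{\omega}\right|}{4}}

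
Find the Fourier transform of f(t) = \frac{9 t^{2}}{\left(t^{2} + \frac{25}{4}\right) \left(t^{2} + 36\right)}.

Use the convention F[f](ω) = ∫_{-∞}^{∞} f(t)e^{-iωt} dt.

F(ω) = \frac{216 \pi e^{- 6 \left|{\omega}\right|}}{119} - \frac{90 \pi e^{- \frac{5 \left|{\omega}\right|}{2}}}{119}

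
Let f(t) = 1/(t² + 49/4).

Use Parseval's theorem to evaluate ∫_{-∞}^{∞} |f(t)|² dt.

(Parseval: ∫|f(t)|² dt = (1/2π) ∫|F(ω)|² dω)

∫|f(t)|² dt = \frac{4 \pi}{343}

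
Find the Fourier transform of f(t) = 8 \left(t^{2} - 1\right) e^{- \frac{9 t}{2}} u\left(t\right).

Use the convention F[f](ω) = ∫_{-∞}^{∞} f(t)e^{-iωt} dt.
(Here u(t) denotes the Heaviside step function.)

F(ω) = \frac{16 \left(16 i \omega - \left(2 i \omega + 9\right)^{3} + 72\right)}{\left(2 i \omega + 9\right)^{4}}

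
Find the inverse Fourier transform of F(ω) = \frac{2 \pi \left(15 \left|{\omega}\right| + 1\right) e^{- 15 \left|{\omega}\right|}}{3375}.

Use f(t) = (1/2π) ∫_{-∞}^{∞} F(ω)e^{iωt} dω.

f(t) = \frac{4}{\left(t^{2} + 225\right)^{2}}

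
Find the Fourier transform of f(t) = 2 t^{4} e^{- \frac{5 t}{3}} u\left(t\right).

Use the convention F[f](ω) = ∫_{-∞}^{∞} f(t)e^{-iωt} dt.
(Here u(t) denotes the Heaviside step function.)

F(ω) = \frac{11664}{\left(3 i \omega + 5\right)^{5}}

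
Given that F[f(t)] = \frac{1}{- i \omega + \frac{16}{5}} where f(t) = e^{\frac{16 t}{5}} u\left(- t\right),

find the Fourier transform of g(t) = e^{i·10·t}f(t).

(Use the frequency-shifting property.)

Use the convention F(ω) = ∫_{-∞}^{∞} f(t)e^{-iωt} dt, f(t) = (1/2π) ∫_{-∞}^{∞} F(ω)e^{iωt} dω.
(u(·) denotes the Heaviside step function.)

F[g](ω) = - \frac{5}{5 i \left(\omega - 10\right) - 16}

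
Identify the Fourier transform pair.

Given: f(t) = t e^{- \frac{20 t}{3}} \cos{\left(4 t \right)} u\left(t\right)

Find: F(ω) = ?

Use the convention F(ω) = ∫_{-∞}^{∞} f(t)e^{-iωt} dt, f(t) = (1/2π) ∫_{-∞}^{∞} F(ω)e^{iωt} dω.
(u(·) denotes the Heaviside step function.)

F(ω) = \frac{9 \left(\left(3 i \omega + 20\right)^{2} - 144\right)}{\left(\left(3 i \omega + 20\right)^{2} + 144\right)^{2}}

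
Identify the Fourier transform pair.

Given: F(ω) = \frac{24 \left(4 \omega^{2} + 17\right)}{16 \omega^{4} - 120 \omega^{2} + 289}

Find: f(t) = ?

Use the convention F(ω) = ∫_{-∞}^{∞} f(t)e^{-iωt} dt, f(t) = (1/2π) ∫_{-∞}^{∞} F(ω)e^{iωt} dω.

f(t) = 6 e^{- \frac{\left|{t}\right|}{2}} \cos{\left(2 t \right)}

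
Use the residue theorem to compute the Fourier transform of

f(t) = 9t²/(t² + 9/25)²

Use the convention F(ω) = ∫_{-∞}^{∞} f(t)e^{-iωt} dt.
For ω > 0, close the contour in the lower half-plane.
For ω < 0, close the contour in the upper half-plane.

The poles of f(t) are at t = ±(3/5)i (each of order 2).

Let g(z) = f(z)e^{-iωz}; for large |z| the factor e^{-iωz} decays in the lower half-plane when ω > 0 and in the upper half-plane when ω < 0.

Case ω > 0 (lower half-plane, clockwise contour ⇒ F(ω) = -2πi·ΣRes):
  Res_{z = - \frac{3 i}{5}} g(z) = \frac{3 i \left(5 - 3 \omega\right) e^{- \frac{3 \omega}{5}}}{4} (pole of order 2)
  F(ω) = -2πi·ΣRes = \frac{3 \pi \left(5 - 3 \omega\right) e^{- \frac{3 \omega}{5}}}{2}

Case ω < 0 (upper half-plane, counterclockwise contour ⇒ F(ω) = +2πi·ΣRes):
  Res_{z = \frac{3 i}{5}} g(z) = \frac{3 i \left(- 3 \omega - 5\right) e^{\frac{3 \omega}{5}}}{4} (pole of order 2)
  F(ω) = 2πi·ΣRes = \frac{3 \pi \left(3 \omega + 5\right) e^{\frac{3 \omega}{5}}}{2}

Both cases combine into a single formula in |ω|:

F(ω) = \frac{3 \pi \left(5 - 3 \left|{\omega}\right|\right) e^{- \frac{3 \left|{\omega}\right|}{5}}}{2}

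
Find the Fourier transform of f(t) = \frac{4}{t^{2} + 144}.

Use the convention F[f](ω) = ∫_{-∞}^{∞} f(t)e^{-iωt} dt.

F(ω) = \frac{\pi e^{- 12 \left|{\omega}\right|}}{3}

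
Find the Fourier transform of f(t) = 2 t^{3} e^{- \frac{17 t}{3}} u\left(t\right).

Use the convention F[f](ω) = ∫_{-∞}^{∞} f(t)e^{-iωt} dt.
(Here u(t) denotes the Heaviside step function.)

F(ω) = \frac{972}{\left(3 i \omega + 17\right)^{4}}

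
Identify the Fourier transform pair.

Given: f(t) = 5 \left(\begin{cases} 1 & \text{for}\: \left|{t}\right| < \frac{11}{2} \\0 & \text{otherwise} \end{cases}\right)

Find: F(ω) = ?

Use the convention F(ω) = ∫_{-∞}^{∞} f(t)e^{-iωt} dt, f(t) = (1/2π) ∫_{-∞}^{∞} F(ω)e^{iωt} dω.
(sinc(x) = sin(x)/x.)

F(ω) = 55 \operatorname{sinc}{\left(\frac{11 \omega}{2} \right)}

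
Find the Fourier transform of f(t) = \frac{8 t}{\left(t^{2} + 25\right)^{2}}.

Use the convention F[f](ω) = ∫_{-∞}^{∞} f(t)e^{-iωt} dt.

F(ω) = - \frac{4 i \pi \omega e^{- 5 \left|{\omega}\right|}}{5}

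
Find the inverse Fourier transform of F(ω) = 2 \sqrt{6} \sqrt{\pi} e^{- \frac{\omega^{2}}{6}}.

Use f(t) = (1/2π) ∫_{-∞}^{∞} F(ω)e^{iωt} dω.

f(t) = 6 e^{- \frac{3 t^{2}}{2}}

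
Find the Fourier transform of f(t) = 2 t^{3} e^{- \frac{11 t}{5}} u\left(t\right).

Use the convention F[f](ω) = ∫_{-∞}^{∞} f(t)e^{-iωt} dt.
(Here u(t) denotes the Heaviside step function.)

F(ω) = \frac{7500}{\left(5 i \omega + 11\right)^{4}}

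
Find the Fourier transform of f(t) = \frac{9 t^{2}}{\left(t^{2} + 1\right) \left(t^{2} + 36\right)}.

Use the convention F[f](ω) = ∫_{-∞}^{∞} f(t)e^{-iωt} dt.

F(ω) = \frac{9 \pi \left(6 - e^{5 \left|{\omega}\right|}\right) e^{- 6 \left|{\omega}\right|}}{35}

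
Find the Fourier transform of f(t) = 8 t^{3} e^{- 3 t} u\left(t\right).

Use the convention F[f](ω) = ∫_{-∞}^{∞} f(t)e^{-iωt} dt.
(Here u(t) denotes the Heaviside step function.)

F(ω) = \frac{48}{\left(i \omega + 3\right)^{4}}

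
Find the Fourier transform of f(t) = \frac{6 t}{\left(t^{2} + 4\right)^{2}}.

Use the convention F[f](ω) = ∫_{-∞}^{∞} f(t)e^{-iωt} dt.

F(ω) = - \frac{3 i \pi \omega e^{- 2 \left|{\omega}\right|}}{2}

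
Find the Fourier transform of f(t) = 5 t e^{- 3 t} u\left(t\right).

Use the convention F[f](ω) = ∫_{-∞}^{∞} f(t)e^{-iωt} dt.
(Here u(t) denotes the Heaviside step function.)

F(ω) = \frac{5}{\left(i \omega + 3\right)^{2}}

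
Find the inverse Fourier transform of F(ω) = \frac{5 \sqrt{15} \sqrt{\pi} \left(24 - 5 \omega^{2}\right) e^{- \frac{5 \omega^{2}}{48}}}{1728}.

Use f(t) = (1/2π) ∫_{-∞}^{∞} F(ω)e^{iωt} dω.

f(t) = 2 t^{2} e^{- \frac{12 t^{2}}{5}}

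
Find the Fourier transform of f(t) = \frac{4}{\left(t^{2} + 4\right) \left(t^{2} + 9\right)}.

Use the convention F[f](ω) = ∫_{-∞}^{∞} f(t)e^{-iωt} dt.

F(ω) = \frac{2 \pi \left(3 e^{\left|{\omega}\right|} - 2\right) e^{- 3 \left|{\omega}\right|}}{15}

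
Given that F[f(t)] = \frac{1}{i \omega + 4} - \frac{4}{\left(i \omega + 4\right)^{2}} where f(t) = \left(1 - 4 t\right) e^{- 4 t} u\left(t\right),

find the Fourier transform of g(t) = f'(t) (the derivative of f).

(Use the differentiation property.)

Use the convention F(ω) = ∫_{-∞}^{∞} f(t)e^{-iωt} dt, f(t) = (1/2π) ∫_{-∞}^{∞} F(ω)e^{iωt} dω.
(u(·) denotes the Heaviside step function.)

F[g](ω) = \frac{\omega^{2}}{\omega^{2} - 8 i \omega - 16}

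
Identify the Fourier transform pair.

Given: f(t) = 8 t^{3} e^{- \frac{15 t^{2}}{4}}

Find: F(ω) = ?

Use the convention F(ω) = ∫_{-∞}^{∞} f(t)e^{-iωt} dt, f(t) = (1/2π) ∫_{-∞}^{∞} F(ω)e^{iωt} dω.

F(ω) = \frac{64 \sqrt{15} i \sqrt{\pi} \omega \left(2 \omega^{2} - 45\right) e^{- \frac{\omega^{2}}{15}}}{50625}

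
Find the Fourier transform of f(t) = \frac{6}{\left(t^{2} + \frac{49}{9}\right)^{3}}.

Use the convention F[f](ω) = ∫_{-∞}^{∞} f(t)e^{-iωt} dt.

F(ω) = \frac{81 \pi \left(49 \omega^{2} + 63 \left|{\omega}\right| + 27\right) e^{- \frac{7 \left|{\omega}\right|}{3}}}{67228}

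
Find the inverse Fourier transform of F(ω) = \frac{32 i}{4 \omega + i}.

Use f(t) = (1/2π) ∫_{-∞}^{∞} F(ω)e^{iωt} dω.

f(t) = 8 e^{\frac{t}{4}} u\left(- t\right)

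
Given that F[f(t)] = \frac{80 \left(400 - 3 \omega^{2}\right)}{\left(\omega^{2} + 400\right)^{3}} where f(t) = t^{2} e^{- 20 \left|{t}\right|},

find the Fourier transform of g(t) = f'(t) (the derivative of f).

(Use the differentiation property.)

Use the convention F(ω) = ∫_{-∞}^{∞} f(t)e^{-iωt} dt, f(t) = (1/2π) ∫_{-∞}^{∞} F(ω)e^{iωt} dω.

F[g](ω) = - \frac{80 i \omega \left(3 \omega^{2} - 400\right)}{\left(\omega^{2} + 400\right)^{3}}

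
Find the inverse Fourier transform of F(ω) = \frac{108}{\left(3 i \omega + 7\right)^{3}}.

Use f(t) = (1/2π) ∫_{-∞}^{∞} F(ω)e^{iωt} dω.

f(t) = 2 t^{2} e^{- \frac{7 t}{3}} u\left(t\right)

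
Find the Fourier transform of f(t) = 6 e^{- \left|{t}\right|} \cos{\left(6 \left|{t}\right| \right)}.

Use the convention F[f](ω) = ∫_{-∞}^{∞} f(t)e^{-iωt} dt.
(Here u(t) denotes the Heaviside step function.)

F(ω) = \frac{12 \left(\omega^{2} + 37\right)}{\omega^{4} - 70 \omega^{2} + 1369}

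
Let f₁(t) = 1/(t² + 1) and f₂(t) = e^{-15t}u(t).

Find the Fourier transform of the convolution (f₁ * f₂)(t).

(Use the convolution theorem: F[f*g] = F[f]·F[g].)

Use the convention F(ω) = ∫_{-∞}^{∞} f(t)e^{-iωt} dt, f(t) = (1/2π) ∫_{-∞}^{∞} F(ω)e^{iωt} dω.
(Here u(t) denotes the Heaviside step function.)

F[f₁*f₂](ω) = \frac{\pi e^{- \left|{\omega}\right|}}{i \omega + 15}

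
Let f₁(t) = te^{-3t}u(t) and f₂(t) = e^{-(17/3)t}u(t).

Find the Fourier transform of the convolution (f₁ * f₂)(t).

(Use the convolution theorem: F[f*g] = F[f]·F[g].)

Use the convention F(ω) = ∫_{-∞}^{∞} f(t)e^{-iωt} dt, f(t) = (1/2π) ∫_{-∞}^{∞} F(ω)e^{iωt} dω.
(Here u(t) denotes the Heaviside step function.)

F[f₁*f₂](ω) = \frac{3}{\left(i \omega + 3\right)^{2} \left(3 i \omega + 17\right)}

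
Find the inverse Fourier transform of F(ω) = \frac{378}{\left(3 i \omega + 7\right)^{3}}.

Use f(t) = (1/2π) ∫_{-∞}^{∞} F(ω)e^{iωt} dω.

f(t) = 7 t^{2} e^{- \frac{7 t}{3}} u\left(t\right)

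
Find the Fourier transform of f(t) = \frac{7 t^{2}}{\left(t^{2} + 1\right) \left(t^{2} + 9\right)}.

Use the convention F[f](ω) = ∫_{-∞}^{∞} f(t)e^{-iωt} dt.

F(ω) = \frac{7 \pi \left(3 - e^{2 \left|{\omega}\right|}\right) e^{- 3 \left|{\omega}\right|}}{8}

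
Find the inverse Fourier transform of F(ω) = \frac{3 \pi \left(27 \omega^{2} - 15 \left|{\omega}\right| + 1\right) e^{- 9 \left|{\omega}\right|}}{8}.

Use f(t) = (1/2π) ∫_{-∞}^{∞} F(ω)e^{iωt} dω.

f(t) = \frac{9 t^{4}}{\left(t^{2} + 81\right)^{3}}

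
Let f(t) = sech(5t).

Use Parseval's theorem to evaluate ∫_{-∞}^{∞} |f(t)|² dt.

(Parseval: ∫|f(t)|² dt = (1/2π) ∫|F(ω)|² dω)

∫|f(t)|² dt = \frac{2}{5}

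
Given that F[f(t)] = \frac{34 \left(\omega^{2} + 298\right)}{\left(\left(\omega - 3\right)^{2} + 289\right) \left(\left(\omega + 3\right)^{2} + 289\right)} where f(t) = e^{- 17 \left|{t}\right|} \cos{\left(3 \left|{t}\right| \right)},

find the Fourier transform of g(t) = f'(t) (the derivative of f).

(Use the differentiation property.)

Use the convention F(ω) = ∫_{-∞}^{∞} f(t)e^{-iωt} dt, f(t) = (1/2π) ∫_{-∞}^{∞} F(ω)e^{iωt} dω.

F[g](ω) = \frac{34 i \omega \left(\omega^{2} + 298\right)}{\omega^{4} + 560 \omega^{2} + 88804}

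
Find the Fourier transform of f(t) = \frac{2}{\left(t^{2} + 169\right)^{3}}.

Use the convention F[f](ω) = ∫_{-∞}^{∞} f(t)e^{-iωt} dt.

F(ω) = \frac{\pi \left(169 \omega^{2} + 39 \left|{\omega}\right| + 3\right) e^{- 13 \left|{\omega}\right|}}{1485172}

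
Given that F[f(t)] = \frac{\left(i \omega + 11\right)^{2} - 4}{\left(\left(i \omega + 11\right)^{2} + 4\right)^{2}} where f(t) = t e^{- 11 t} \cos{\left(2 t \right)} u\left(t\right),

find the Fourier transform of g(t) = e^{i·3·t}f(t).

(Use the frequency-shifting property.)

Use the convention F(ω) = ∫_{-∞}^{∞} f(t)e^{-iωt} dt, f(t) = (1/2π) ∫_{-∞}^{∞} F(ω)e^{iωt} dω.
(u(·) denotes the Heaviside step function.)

F[g](ω) = \frac{\left(i \left(\omega - 3\right) + 11\right)^{2} - 4}{\left(\left(i \left(\omega - 3\right) + 11\right)^{2} + 4\right)^{2}}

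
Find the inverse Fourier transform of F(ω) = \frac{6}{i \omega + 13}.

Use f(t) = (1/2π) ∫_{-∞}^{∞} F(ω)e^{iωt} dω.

f(t) = 6 e^{- 13 t} u\left(t\right)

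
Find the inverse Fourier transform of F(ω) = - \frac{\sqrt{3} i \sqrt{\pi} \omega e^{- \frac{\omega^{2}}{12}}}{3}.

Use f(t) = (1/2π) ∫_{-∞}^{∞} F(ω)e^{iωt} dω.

f(t) = 6 t e^{- 3 t^{2}}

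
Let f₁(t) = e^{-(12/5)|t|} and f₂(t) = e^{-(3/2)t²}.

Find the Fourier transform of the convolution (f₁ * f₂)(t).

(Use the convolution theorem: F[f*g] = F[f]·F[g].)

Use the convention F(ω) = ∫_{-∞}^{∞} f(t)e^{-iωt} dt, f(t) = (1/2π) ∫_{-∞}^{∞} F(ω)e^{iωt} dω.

F[f₁*f₂](ω) = \frac{40 \sqrt{6} \sqrt{\pi} e^{- \frac{\omega^{2}}{6}}}{25 \omega^{2} + 144}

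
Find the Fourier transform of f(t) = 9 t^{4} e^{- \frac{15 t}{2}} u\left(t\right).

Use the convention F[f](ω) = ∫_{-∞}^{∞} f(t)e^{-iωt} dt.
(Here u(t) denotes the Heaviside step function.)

F(ω) = \frac{6912}{\left(2 i \omega + 15\right)^{5}}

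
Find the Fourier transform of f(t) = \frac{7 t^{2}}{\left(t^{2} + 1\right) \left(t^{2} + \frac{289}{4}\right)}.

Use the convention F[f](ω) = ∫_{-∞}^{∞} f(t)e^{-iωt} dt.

F(ω) = - \frac{28 \pi e^{- \left|{\omega}\right|}}{285} + \frac{238 \pi e^{- \frac{17 \left|{\omega}\right|}{2}}}{285}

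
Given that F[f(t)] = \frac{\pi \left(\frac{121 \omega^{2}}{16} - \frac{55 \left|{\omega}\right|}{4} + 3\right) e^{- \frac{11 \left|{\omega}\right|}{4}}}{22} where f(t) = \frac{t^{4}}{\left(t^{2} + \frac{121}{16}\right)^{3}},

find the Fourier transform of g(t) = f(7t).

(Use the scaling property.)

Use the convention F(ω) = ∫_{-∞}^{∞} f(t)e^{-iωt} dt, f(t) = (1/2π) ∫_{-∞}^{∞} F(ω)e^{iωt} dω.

F[g](ω) = \frac{\pi \left(121 \omega^{2} - 1540 \left|{\omega}\right| + 2352\right) e^{- \frac{11 \left|{\omega}\right|}{28}}}{120736}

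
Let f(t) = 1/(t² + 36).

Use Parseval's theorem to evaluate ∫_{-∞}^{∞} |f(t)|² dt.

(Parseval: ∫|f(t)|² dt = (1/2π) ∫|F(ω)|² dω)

∫|f(t)|² dt = \frac{\pi}{432}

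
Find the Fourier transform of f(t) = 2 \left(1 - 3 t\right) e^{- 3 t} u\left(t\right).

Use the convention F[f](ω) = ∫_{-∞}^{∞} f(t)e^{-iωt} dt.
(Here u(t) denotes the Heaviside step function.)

F(ω) = \frac{2 i \omega}{- \omega^{2} + 6 i \omega + 9}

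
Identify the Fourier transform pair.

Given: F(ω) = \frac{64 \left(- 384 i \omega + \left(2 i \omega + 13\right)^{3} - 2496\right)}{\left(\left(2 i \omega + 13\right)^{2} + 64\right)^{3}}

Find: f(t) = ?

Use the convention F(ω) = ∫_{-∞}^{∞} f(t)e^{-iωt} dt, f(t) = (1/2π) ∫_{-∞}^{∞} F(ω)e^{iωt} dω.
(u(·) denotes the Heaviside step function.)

f(t) = 4 t^{2} e^{- \frac{13 t}{2}} \cos{\left(4 t \right)} u\left(t\right)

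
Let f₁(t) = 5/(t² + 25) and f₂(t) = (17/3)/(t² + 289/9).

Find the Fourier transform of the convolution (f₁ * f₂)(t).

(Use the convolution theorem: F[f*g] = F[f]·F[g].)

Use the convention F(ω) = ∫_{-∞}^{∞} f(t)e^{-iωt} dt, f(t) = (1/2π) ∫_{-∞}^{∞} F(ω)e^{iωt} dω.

F[f₁*f₂](ω) = \pi^{2} e^{- \frac{32 \left|{\omega}\right|}{3}}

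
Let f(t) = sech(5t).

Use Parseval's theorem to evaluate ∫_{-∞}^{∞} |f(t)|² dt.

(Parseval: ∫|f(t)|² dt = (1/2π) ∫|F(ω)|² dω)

∫|f(t)|² dt = \frac{2}{5}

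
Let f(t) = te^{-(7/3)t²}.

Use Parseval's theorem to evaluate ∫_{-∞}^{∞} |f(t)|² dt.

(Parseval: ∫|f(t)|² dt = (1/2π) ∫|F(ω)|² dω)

∫|f(t)|² dt = \frac{3 \sqrt{42} \sqrt{\pi}}{392}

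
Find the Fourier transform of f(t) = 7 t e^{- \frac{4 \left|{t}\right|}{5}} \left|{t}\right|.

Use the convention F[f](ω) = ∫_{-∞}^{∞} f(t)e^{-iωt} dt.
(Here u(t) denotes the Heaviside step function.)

F(ω) = \frac{17500 i \omega \left(25 \omega^{2} - 48\right)}{\left(25 \omega^{2} + 16\right)^{3}}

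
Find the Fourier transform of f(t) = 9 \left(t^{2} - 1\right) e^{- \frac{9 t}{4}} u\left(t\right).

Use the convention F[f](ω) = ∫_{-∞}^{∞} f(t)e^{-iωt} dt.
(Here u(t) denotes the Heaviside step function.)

F(ω) = \frac{36 \left(128 i \omega - \left(4 i \omega + 9\right)^{3} + 288\right)}{\left(4 i \omega + 9\right)^{4}}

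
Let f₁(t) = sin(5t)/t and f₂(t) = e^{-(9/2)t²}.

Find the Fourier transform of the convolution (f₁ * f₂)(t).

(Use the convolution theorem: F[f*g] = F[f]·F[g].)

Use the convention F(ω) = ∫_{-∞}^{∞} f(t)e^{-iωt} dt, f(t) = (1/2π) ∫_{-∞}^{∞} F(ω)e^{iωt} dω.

F[f₁*f₂](ω) = \begin{cases} \frac{\sqrt{2} \pi^{\frac{3}{2}} e^{- \frac{\omega^{2}}{18}}}{3} & \text{for}\: \omega > -5 \wedge \omega < 5 \\0 & \text{otherwise} \end{cases}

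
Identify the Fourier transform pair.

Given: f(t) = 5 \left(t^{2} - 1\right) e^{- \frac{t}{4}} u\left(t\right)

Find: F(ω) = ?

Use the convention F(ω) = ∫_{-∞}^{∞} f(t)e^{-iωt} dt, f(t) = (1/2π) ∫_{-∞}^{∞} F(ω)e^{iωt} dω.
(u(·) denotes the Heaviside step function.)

F(ω) = \frac{20 \left(128 i \omega - \left(4 i \omega + 1\right)^{3} + 32\right)}{\left(4 i \omega + 1\right)^{4}}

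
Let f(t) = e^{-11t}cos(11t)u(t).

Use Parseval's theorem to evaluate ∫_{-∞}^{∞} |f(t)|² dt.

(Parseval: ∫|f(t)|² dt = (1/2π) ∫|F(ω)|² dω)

∫|f(t)|² dt = \frac{3}{88}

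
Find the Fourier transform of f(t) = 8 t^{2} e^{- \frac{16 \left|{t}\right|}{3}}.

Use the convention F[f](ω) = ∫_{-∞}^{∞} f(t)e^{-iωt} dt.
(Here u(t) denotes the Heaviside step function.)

F(ω) = \frac{13824 \left(256 - 27 \omega^{2}\right)}{\left(9 \omega^{2} + 256\right)^{3}}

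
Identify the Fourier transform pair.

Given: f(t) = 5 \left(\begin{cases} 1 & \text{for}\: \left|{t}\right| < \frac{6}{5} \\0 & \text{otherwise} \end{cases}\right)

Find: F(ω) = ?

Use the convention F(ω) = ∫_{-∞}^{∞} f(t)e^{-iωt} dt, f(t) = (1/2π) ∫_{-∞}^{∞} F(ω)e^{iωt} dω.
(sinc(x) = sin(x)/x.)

F(ω) = 12 \operatorname{sinc}{\left(\frac{6 \omega}{5} \right)}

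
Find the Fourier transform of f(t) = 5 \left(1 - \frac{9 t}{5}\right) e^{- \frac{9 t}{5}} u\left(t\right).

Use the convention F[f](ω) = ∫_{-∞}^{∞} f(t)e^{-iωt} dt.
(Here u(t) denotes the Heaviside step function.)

F(ω) = \frac{125 i \omega}{- 25 \omega^{2} + 90 i \omega + 81}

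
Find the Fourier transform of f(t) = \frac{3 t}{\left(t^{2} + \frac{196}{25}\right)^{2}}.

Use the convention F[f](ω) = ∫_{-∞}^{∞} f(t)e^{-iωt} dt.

F(ω) = - \frac{15 i \pi \omega e^{- \frac{14 \left|{\omega}\right|}{5}}}{28}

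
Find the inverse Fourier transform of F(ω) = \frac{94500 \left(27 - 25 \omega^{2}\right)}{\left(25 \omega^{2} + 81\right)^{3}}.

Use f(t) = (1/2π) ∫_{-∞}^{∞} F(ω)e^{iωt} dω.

f(t) = 7 t^{2} e^{- \frac{9 \left|{t}\right|}{5}}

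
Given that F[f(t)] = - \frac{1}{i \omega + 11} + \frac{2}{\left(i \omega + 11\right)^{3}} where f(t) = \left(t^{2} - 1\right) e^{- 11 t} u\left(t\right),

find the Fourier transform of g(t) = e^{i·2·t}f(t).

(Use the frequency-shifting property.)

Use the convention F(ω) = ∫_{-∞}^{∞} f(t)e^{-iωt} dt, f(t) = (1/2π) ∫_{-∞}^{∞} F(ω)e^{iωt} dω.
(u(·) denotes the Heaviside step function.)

F[g](ω) = \frac{2 i \left(\omega - 2\right) - \left(i \left(\omega - 2\right) + 11\right)^{3} + 22}{\left(i \left(\omega - 2\right) + 11\right)^{4}}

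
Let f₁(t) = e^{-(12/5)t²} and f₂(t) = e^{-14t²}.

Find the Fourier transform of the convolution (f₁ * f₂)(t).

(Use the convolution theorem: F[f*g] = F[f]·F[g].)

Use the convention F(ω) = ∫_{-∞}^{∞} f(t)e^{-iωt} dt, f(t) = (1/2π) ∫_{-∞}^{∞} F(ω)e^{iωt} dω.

F[f₁*f₂](ω) = \frac{\sqrt{210} \pi e^{- \frac{41 \omega^{2}}{336}}}{84}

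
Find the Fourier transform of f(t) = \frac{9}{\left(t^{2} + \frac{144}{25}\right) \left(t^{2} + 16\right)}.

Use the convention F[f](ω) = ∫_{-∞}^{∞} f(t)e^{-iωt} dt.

F(ω) = - \frac{225 \pi e^{- 4 \left|{\omega}\right|}}{1024} + \frac{375 \pi e^{- \frac{12 \left|{\omega}\right|}{5}}}{1024}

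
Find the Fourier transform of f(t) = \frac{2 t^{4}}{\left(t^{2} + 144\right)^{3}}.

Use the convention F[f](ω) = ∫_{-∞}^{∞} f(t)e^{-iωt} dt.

F(ω) = \frac{\pi \left(48 \omega^{2} - 20 \left|{\omega}\right| + 1\right) e^{- 12 \left|{\omega}\right|}}{16}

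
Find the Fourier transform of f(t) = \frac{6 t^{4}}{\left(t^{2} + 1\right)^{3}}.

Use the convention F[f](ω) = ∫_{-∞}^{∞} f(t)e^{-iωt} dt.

F(ω) = \frac{3 \pi \left(\omega^{2} - 5 \left|{\omega}\right| + 3\right) e^{- \left|{\omega}\right|}}{4}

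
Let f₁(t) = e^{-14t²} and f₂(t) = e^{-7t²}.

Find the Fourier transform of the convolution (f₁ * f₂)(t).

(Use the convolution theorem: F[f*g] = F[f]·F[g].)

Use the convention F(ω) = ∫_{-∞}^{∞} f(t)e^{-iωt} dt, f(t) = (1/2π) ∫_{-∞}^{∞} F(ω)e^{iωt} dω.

F[f₁*f₂](ω) = \frac{\sqrt{2} \pi e^{- \frac{3 \omega^{2}}{56}}}{14}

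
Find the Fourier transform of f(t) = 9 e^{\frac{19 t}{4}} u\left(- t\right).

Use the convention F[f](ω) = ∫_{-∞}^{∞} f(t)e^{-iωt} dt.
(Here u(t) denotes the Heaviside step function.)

F(ω) = - \frac{36}{4 i \omega - 19}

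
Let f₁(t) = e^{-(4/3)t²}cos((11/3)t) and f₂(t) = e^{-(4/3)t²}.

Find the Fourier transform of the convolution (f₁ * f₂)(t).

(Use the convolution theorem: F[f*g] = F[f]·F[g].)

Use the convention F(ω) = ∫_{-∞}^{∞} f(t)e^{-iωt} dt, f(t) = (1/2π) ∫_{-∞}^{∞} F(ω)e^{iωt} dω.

F[f₁*f₂](ω) = \frac{3 \pi \left(e^{\frac{11 \omega}{4}} + 1\right) e^{- \frac{3 \omega^{2}}{8} - \frac{11 \omega}{8} - \frac{121}{48}}}{8}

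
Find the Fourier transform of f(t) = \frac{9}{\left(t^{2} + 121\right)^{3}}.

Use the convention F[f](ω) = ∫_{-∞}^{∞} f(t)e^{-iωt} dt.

F(ω) = \frac{9 \pi \left(121 \omega^{2} + 33 \left|{\omega}\right| + 3\right) e^{- 11 \left|{\omega}\right|}}{1288408}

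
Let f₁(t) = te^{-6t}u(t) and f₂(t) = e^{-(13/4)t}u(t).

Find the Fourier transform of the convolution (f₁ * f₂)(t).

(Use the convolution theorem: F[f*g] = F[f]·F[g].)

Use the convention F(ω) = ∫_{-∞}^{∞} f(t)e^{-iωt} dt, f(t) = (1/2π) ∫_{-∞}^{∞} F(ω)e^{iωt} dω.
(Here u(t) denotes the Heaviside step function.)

F[f₁*f₂](ω) = \frac{4}{\left(i \omega + 6\right)^{2} \left(4 i \omega + 13\right)}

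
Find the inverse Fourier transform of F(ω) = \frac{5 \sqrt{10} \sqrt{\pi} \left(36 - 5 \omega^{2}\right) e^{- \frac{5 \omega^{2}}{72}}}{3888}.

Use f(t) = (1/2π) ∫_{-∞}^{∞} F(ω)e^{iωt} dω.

f(t) = 2 t^{2} e^{- \frac{18 t^{2}}{5}}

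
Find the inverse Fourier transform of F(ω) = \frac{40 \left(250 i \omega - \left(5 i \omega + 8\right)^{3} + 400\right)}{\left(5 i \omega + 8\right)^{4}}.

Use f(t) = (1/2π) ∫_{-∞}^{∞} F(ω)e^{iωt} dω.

f(t) = 8 \left(t^{2} - 1\right) e^{- \frac{8 t}{5}} u\left(t\right)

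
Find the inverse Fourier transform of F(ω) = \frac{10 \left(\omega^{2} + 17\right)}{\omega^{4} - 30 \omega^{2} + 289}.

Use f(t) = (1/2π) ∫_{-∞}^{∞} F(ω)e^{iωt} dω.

f(t) = 5 e^{- \left|{t}\right|} \cos{\left(4 \left|{t}\right| \right)}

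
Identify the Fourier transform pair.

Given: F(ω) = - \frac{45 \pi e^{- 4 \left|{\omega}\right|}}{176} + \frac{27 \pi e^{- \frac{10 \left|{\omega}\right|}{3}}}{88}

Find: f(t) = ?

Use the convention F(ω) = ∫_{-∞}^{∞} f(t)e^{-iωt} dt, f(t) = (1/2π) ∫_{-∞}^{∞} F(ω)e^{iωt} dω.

f(t) = \frac{5}{\left(t^{2} + \frac{100}{9}\right) \left(t^{2} + 16\right)}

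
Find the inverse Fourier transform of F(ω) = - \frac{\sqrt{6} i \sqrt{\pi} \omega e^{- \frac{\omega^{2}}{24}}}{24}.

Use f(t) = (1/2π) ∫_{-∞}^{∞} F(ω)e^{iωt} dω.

f(t) = 3 t e^{- 6 t^{2}}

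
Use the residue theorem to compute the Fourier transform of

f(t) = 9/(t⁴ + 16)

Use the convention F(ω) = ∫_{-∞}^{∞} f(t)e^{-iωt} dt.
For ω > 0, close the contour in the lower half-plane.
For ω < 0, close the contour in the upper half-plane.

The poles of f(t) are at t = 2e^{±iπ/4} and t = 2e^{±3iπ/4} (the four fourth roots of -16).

Let g(z) = f(z)e^{-iωz}; for large |z| the factor e^{-iωz} decays in the lower half-plane when ω > 0 and in the upper half-plane when ω < 0.

Case ω > 0 (lower half-plane, clockwise contour ⇒ F(ω) = -2πi·ΣRes):
  Res_{z = - \sqrt{2} - \sqrt{2} i} g(z) = \frac{9 \sqrt{2} i \left(1 - i\right) e^{\sqrt{2} \omega \left(-1 + i\right)}}{64}
  Res_{z = \sqrt{2} - \sqrt{2} i} g(z) = \frac{9 \sqrt{2} i \left(1 + i\right) e^{- \sqrt{2} \omega \left(1 + i\right)}}{64}
  F(ω) = -2πi·ΣRes = \frac{9 \sqrt{2} \pi \left(1 - i\right) \left(e^{2 \sqrt{2} i \omega} + i\right) e^{- \sqrt{2} \omega \left(1 + i\right)}}{32} = \frac{9 \pi e^{- \sqrt{2} \omega} \sin{\left(\sqrt{2} \omega + \frac{\pi}{4} \right)}}{8}

Case ω < 0 (upper half-plane, counterclockwise contour ⇒ F(ω) = +2πi·ΣRes):
  Res_{z = \sqrt{2} + \sqrt{2} i} g(z) = \frac{9 \sqrt{2} i \left(-1 + i\right) e^{\sqrt{2} \omega \left(1 - i\right)}}{64}
  Res_{z = - \sqrt{2} + \sqrt{2} i} g(z) = \frac{9 \sqrt{2} \left(1 - i\right) e^{\sqrt{2} \omega \left(1 + i\right)}}{64}
  F(ω) = 2πi·ΣRes = - \frac{9 \sqrt{2} i \pi \left(i \left(1 - i\right) e^{\sqrt{2} \omega \left(1 - i\right)} - \left(1 - i\right) e^{\sqrt{2} \omega \left(1 + i\right)}\right)}{32} = \frac{9 \pi e^{\sqrt{2} \omega} \cos{\left(\sqrt{2} \omega + \frac{\pi}{4} \right)}}{8}

Both cases combine into a single formula in |ω|:

F(ω) = \frac{9 \pi e^{- \sqrt{2} \left|{\omega}\right|} \sin{\left(\sqrt{2} \left|{\omega}\right| + \frac{\pi}{4} \right)}}{8}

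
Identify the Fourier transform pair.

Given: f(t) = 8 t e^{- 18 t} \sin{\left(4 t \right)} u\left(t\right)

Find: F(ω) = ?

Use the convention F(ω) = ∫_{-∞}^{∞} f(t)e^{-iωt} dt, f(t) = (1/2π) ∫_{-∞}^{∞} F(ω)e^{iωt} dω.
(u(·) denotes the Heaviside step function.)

F(ω) = \frac{64 \left(i \omega + 18\right)}{\left(\left(i \omega + 18\right)^{2} + 16\right)^{2}}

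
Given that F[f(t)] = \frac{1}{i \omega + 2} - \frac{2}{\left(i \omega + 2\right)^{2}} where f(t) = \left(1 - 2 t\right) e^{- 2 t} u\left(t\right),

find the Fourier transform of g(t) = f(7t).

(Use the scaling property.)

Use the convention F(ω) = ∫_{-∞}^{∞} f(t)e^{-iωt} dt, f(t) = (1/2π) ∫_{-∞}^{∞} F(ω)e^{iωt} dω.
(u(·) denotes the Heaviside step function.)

F[g](ω) = \frac{i \omega}{- \omega^{2} + 28 i \omega + 196}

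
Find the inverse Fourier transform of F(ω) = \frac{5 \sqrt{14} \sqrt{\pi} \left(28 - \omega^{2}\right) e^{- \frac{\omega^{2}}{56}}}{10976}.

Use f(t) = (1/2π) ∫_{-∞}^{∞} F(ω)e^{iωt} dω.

f(t) = 5 t^{2} e^{- 14 t^{2}}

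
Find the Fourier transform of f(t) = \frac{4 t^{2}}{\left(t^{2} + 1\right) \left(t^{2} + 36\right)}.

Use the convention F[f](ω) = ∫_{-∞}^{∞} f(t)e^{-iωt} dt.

F(ω) = \frac{4 \pi \left(6 - e^{5 \left|{\omega}\right|}\right) e^{- 6 \left|{\omega}\right|}}{35}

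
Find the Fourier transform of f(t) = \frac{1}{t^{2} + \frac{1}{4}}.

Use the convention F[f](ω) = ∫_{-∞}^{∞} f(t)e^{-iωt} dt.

F(ω) = 2 \pi e^{- \frac{\left|{\omega}\right|}{2}}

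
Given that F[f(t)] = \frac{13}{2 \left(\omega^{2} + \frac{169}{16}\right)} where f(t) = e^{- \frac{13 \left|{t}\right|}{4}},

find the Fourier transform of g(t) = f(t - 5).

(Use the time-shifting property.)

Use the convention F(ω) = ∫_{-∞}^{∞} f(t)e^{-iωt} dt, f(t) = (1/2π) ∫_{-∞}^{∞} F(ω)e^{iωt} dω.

F[g](ω) = \frac{104 e^{- 5 i \omega}}{16 \omega^{2} + 169}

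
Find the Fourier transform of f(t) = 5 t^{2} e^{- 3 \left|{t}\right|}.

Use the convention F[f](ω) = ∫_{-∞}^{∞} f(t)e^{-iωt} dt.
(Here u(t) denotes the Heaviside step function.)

F(ω) = \frac{180 \left(3 - \omega^{2}\right)}{\left(\omega^{2} + 9\right)^{3}}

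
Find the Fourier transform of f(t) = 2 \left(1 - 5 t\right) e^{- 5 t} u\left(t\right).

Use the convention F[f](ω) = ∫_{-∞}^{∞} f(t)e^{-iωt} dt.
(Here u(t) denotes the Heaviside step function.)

F(ω) = \frac{2 i \omega}{- \omega^{2} + 10 i \omega + 25}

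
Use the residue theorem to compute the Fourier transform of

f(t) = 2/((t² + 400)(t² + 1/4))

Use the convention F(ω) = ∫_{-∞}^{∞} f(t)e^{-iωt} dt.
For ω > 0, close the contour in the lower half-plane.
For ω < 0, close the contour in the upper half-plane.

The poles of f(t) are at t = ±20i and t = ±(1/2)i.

Let g(z) = f(z)e^{-iωz}; for large |z| the factor e^{-iωz} decays in the lower half-plane when ω > 0 and in the upper half-plane when ω < 0.

Case ω > 0 (lower half-plane, clockwise contour ⇒ F(ω) = -2πi·ΣRes):
  Res_{z = - 20 i} g(z) = - \frac{i e^{- 20 \omega}}{7995}
  Res_{z = - \frac{i}{2}} g(z) = \frac{8 i e^{- \frac{\omega}{2}}}{1599}
  F(ω) = -2πi·ΣRes = - \frac{2 \pi e^{- 20 \omega}}{7995} + \frac{16 \pi e^{- \frac{\omega}{2}}}{1599}

Case ω < 0 (upper half-plane, counterclockwise contour ⇒ F(ω) = +2πi·ΣRes):
  Res_{z = 20 i} g(z) = \frac{i e^{20 \omega}}{7995}
  Res_{z = \frac{i}{2}} g(z) = - \frac{8 i e^{\frac{\omega}{2}}}{1599}
  F(ω) = 2πi·ΣRes = \frac{2 \pi \left(40 e^{\frac{\omega}{2}} - e^{20 \omega}\right)}{7995}

Both cases combine into a single formula in |ω|:

F(ω) = - \frac{2 \pi e^{- 20 \left|{\omega}\right|}}{7995} + \frac{16 \pi e^{- \frac{\left|{\omega}\right|}{2}}}{1599}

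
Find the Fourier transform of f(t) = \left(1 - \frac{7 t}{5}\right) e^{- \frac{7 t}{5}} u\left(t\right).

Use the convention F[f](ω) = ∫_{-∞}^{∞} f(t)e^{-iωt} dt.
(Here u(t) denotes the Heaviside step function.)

F(ω) = \frac{25 i \omega}{- 25 \omega^{2} + 70 i \omega + 49}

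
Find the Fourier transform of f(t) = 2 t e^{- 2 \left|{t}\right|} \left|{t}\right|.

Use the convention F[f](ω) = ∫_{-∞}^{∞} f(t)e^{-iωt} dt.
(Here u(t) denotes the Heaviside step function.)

F(ω) = \frac{8 i \omega \left(\omega^{2} - 12\right)}{\left(\omega^{2} + 4\right)^{3}}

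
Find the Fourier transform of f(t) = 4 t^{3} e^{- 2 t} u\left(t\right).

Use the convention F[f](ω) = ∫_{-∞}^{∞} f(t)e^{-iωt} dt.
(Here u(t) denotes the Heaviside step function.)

F(ω) = \frac{24}{\left(i \omega + 2\right)^{4}}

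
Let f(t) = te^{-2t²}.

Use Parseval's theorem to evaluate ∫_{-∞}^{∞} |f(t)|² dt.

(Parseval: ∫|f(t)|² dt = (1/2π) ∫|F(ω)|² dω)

∫|f(t)|² dt = \frac{\sqrt{\pi}}{16}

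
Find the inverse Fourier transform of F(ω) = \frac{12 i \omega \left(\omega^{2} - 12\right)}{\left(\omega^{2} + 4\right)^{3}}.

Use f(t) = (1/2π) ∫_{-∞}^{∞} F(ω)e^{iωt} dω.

f(t) = 3 t e^{- 2 \left|{t}\right|} \left|{t}\right|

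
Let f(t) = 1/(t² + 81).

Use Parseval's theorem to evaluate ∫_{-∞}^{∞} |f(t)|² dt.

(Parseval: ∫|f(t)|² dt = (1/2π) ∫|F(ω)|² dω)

∫|f(t)|² dt = \frac{\pi}{1458}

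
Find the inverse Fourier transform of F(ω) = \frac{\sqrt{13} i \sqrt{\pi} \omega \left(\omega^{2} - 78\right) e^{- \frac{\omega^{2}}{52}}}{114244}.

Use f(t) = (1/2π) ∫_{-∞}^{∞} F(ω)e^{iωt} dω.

f(t) = 2 t^{3} e^{- 13 t^{2}}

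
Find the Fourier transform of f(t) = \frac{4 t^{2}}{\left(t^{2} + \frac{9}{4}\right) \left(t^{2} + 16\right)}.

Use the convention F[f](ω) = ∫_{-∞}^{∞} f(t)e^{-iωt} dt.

F(ω) = \frac{64 \pi e^{- 4 \left|{\omega}\right|}}{55} - \frac{24 \pi e^{- \frac{3 \left|{\omega}\right|}{2}}}{55}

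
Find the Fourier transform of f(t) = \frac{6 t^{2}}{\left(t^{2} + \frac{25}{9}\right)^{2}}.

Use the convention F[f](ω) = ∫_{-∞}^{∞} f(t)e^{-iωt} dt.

F(ω) = \frac{3 \pi \left(3 - 5 \left|{\omega}\right|\right) e^{- \frac{5 \left|{\omega}\right|}{3}}}{5}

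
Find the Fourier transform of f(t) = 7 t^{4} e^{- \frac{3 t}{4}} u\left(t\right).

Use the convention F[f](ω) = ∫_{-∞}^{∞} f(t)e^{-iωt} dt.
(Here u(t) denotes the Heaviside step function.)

F(ω) = \frac{172032}{\left(4 i \omega + 3\right)^{5}}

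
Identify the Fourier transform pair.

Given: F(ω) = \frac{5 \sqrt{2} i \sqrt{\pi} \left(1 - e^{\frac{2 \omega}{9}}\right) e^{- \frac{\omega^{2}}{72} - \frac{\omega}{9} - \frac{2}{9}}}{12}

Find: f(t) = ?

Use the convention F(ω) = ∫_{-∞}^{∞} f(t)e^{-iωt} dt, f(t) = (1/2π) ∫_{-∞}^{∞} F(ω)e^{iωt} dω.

f(t) = 5 e^{- 18 t^{2}} \sin{\left(4 t \right)}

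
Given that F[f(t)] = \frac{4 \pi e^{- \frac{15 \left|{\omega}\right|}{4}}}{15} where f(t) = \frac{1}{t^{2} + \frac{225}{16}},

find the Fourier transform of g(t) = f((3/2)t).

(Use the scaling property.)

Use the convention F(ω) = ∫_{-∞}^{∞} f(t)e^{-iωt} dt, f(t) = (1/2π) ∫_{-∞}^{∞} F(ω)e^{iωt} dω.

F[g](ω) = \frac{8 \pi e^{- \frac{5 \left|{\omega}\right|}{2}}}{45}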